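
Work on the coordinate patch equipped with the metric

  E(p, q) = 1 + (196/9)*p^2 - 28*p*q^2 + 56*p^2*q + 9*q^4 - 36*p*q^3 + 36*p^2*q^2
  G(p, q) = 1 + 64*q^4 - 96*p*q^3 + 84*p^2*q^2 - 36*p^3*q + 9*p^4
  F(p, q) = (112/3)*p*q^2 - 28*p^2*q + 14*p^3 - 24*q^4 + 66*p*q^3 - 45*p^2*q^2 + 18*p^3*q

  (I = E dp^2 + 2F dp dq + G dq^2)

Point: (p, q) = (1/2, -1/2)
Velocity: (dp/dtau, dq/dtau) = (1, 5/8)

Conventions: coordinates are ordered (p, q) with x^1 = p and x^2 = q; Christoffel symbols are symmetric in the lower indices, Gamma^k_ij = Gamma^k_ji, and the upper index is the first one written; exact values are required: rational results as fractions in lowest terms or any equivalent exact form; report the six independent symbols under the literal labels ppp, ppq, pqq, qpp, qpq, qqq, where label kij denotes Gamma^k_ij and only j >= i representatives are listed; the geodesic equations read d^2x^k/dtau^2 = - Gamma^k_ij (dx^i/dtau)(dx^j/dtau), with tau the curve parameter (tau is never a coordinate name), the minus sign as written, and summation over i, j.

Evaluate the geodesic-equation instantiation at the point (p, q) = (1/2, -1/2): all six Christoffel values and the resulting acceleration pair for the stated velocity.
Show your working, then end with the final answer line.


E = 145/144, F = 17/48, G = 305/16 at the point
E_p = 5/18, E_q = 1, F_p = 91/12, F_q = 295/12, G_p = 51, G_q = -187/2
EG - F^2 = 1373/72;  g^inv = (72/1373) * [[305/16, -17/48], [-17/48, 145/144]]
first-kind symbols [ij,l] = (1/2)(d_i g_jl + d_j g_il - d_l g_ij): [pp,p] = E_p/2 = 5/36, [pp,q] = F_p - E_q/2 = 85/12, [pq,p] = E_q/2 = 1/2, [pq,q] = G_p/2 = 51/2, [qq,p] = F_q - G_p/2 = -11/12, [qq,q] = G_q/2 = -187/4
Gamma^p_ij = (G*[ij,p] - F*[ij,q])/(EG - F^2), Gamma^q_ij = (E*[ij,q] - F*[ij,p])/(EG - F^2)
Gamma_ppp = 10/1373, Gamma_ppq = 36/1373, Gamma_pqq = -66/1373, Gamma_qpp = 510/1373, Gamma_qpq = 1836/1373, Gamma_qqq = -3366/1373
d^2p/dtau^2 = -(Gamma_ppp*(1)^2 + 2*Gamma_ppq*(1)*(5/8) + Gamma_pqq*(5/8)^2) = -935/43936
d^2q/dtau^2 = -(Gamma_qpp*(1)^2 + 2*Gamma_qpq*(1)*(5/8) + Gamma_qqq*(5/8)^2) = -47685/43936

Answer: Gamma_ppp = 10/1373, Gamma_ppq = 36/1373, Gamma_pqq = -66/1373, Gamma_qpp = 510/1373, Gamma_qpq = 1836/1373, Gamma_qqq = -3366/1373; accelerations (d^2p/dtau^2, d^2q/dtau^2) = (-935/43936, -47685/43936)


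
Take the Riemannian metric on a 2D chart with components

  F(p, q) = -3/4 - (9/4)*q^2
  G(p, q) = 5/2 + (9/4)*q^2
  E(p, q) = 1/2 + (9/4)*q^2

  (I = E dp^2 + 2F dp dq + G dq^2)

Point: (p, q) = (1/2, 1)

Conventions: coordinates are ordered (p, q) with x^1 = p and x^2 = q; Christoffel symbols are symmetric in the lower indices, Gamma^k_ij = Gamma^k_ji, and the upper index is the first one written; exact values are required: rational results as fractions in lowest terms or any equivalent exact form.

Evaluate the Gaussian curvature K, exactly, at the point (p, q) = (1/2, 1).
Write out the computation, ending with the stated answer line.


E = 11/4, F = -3, G = 19/4, EG - F^2 = 65/16 at the point
E_p = 0, E_q = 9/2, F_p = 0, F_q = -9/2, G_p = 0, G_q = 9/2
E_qq = 9/2, F_pq = 0, G_pp = 0
Evaluate Brioschi's two determinant matrices M1, M2 and divide by (EG - F^2)^2.
M1 = [[-E_qq/2 + F_pq - G_pp/2, E_p/2, F_p - E_q/2], [F_q - G_p/2, E, F], [G_q/2, F, G]] = [[-9/4, 0, -9/4], [-9/2, 11/4, -3], [9/4, -3, 19/4]]; det M1 = -819/32
M2 = [[0, E_q/2, G_p/2], [E_q/2, E, F], [G_p/2, F, G]] = [[0, 9/4, 0], [9/4, 11/4, -3], [0, -3, 19/4]]; det M2 = -1539/64
det M1 - det M2 = -99/64; K = -99/64 / (65/16)^2 = -396/4225

Answer: K = -396/4225


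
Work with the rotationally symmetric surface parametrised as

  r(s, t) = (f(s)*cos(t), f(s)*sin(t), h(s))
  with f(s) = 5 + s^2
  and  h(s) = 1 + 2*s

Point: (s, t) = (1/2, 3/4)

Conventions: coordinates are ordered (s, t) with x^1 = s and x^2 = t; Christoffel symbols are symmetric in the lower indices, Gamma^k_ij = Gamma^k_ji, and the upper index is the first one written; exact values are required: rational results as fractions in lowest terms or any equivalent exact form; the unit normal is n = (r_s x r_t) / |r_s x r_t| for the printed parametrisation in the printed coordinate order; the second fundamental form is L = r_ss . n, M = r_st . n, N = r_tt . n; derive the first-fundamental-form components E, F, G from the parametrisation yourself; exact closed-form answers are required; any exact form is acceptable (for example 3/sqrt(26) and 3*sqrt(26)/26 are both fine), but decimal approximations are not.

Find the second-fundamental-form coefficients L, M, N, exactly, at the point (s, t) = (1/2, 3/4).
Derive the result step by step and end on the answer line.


f = 21/4, f' = 1, f'' = 2, h' = 2, h'' = 0
E = 5, F = 0, G = 441/16; answer radicand W^2 = 5
unnormalised second-form numerators: l = -4, m = 0, n = 21/2; L = l/sqrt(5), and similarly M = m/sqrt(W^2), N = n/sqrt(W^2)

Answer: L = -4*sqrt(5)/5, M = 0, N = 21*sqrt(5)/10


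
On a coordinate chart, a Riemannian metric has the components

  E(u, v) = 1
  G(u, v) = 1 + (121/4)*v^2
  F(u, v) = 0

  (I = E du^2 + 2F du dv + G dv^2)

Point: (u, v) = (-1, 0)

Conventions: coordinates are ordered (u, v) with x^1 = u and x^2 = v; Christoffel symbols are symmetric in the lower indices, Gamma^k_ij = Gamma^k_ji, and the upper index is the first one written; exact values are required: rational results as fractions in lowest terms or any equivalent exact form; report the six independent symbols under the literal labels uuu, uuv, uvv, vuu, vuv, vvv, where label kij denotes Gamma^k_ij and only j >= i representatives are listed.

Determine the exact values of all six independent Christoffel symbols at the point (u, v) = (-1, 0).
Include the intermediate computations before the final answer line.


E = 1, F = 0, G = 1 at the point
E_u = 0, E_v = 0, F_u = 0, F_v = 0, G_u = 0, G_v = 0
EG - F^2 = 1;  g^inv = (1) * [[1, 0], [0, 1]]
first-kind symbols [ij,l] = (1/2)(d_i g_jl + d_j g_il - d_l g_ij): [uu,u] = E_u/2 = 0, [uu,v] = F_u - E_v/2 = 0, [uv,u] = E_v/2 = 0, [uv,v] = G_u/2 = 0, [vv,u] = F_v - G_u/2 = 0, [vv,v] = G_v/2 = 0
Gamma^u_ij = (G*[ij,u] - F*[ij,v])/(EG - F^2), Gamma^v_ij = (E*[ij,v] - F*[ij,u])/(EG - F^2)

Answer: Gamma_uuu = 0, Gamma_uuv = 0, Gamma_uvv = 0, Gamma_vuu = 0, Gamma_vuv = 0, Gamma_vvv = 0


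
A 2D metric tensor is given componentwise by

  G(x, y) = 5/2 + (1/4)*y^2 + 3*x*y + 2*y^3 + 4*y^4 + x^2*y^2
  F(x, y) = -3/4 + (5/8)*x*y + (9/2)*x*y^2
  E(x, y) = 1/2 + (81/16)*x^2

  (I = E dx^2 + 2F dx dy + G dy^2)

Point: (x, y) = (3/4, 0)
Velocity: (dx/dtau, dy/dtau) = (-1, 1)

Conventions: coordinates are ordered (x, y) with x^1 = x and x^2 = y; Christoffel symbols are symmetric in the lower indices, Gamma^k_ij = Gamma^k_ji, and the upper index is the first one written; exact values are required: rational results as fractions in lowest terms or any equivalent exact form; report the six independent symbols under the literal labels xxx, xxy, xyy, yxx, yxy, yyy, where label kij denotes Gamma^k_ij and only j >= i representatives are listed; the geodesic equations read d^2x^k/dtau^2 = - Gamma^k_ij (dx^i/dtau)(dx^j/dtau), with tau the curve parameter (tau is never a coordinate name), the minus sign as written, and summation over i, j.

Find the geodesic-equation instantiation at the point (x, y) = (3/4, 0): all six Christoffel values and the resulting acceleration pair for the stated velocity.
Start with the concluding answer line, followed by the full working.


Answer: Gamma_xxx = 4860/3997, Gamma_xxy = 0, Gamma_xyy = 1032/3997, Gamma_yxx = 1458/3997, Gamma_yxy = 0, Gamma_yyy = 8433/15988; accelerations (d^2x/dtau^2, d^2y/dtau^2) = (-5892/3997, -14265/15988)

E = 857/256, F = -3/4, G = 5/2 at the point
E_x = 243/32, E_y = 0, F_x = 0, F_y = 15/32, G_x = 0, G_y = 9/4
EG - F^2 = 3997/512;  g^inv = (512/3997) * [[5/2, 3/4], [3/4, 857/256]]
first-kind symbols [ij,l] = (1/2)(d_i g_jl + d_j g_il - d_l g_ij): [xx,x] = E_x/2 = 243/64, [xx,y] = F_x - E_y/2 = 0, [xy,x] = E_y/2 = 0, [xy,y] = G_x/2 = 0, [yy,x] = F_y - G_x/2 = 15/32, [yy,y] = G_y/2 = 9/8
Gamma^x_ij = (G*[ij,x] - F*[ij,y])/(EG - F^2), Gamma^y_ij = (E*[ij,y] - F*[ij,x])/(EG - F^2)
Gamma_xxx = 4860/3997, Gamma_xxy = 0, Gamma_xyy = 1032/3997, Gamma_yxx = 1458/3997, Gamma_yxy = 0, Gamma_yyy = 8433/15988
d^2x/dtau^2 = -(Gamma_xxx*(-1)^2 + 2*Gamma_xxy*(-1)*(1) + Gamma_xyy*(1)^2) = -5892/3997
d^2y/dtau^2 = -(Gamma_yxx*(-1)^2 + 2*Gamma_yxy*(-1)*(1) + Gamma_yyy*(1)^2) = -14265/15988


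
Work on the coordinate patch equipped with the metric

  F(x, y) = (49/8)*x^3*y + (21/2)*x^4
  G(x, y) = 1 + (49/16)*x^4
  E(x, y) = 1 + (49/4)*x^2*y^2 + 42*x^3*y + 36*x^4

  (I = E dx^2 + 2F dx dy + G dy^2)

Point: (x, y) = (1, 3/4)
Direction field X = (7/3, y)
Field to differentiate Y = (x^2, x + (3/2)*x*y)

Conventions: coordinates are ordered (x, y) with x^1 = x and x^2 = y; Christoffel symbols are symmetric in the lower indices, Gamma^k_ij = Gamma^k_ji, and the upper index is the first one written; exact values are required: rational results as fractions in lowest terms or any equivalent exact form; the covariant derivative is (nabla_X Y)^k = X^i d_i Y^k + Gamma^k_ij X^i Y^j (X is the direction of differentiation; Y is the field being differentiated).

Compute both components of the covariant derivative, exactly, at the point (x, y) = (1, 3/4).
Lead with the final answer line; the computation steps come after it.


Answer: (nabla_X Y)^x = 319781/30126, (nabla_X Y)^y = 439249/60252

E = 4825/64, F = 483/32, G = 65/16 at the point
E_x = 8073/32, E_y = 483/8, F_x = 1785/32, F_y = 49/8, G_x = 49/4, G_y = 0
EG - F^2 = 5021/64;  g^inv = (64/5021) * [[65/16, -483/32], [-483/32, 4825/64]]
first-kind symbols [ij,l] = (1/2)(d_i g_jl + d_j g_il - d_l g_ij): [xx,x] = E_x/2 = 8073/64, [xx,y] = F_x - E_y/2 = 819/32, [xy,x] = E_y/2 = 483/16, [xy,y] = G_x/2 = 49/8, [yy,x] = F_y - G_x/2 = 0, [yy,y] = G_y/2 = 0
Gamma^x_ij = (G*[ij,x] - F*[ij,y])/(EG - F^2), Gamma^y_ij = (E*[ij,y] - F*[ij,x])/(EG - F^2)
Gamma_xxx = 8073/5021, Gamma_xxy = 1932/5021, Gamma_xyy = 0, Gamma_yxx = 1638/5021, Gamma_yxy = 392/5021, Gamma_yyy = 0
X = (7/3, 3/4), Y = (1, 17/8) at the point


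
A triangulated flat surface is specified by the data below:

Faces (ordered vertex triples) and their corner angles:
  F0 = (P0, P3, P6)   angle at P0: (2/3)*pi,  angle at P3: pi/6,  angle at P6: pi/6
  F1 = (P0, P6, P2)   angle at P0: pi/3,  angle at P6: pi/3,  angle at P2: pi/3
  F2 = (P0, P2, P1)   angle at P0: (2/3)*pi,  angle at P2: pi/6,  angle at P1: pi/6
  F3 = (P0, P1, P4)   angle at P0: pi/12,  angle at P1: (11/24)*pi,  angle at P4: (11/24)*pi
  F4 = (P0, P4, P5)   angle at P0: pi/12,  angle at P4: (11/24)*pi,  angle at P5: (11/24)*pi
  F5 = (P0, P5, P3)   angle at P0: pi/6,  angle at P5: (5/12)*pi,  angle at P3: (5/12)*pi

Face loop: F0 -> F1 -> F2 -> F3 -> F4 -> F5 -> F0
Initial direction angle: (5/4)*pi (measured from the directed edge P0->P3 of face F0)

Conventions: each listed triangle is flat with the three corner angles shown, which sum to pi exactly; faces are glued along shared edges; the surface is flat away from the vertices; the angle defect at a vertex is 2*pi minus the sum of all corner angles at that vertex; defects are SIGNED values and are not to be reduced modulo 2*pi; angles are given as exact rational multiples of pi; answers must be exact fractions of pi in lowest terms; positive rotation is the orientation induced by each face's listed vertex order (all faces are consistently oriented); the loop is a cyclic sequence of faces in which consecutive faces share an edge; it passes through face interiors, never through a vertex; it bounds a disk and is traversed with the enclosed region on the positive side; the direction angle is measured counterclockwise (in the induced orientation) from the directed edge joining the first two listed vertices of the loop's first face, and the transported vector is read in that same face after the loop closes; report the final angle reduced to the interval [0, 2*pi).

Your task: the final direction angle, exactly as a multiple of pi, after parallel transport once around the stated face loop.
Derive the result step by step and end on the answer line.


enclosed vertex P0: corner angles sum to 2*pi, defect = 2*pi - 2*pi = 0
adding the enclosed defects to the starting angle (mod 2*pi, induced orientation) gives the holonomy
final angle = (5/4)*pi + 0 = (5/4)*pi (mod 2*pi)

Answer: final direction angle = (5/4)*pi


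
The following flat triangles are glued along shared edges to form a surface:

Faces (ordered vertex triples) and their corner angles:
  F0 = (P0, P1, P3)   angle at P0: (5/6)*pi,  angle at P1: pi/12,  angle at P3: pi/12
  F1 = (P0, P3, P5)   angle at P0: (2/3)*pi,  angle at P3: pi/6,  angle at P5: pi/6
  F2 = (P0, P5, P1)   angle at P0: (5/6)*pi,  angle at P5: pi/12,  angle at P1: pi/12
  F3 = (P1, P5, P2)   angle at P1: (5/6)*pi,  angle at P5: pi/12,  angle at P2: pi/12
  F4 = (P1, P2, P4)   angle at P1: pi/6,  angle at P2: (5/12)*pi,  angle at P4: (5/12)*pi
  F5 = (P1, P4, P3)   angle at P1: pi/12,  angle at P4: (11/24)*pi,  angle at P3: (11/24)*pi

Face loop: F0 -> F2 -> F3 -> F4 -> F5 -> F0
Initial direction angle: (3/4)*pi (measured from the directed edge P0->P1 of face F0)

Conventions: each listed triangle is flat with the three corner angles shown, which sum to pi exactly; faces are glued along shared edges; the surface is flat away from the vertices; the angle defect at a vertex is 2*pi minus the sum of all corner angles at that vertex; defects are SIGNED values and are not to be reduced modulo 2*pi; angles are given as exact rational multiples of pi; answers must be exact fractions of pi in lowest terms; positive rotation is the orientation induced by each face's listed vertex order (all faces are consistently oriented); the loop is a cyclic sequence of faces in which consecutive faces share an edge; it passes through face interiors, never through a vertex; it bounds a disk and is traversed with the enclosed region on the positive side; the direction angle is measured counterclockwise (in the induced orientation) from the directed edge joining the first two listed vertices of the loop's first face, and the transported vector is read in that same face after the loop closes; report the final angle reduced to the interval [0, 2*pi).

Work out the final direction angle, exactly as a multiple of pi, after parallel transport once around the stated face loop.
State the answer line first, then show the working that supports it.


Answer: final direction angle = (3/2)*pi

enclosed vertex P1: corner angles sum to (5/4)*pi, defect = 2*pi - (5/4)*pi = (3/4)*pi
final direction = starting direction + enclosed defect total, reduced mod 2*pi (induced orientation)
final angle = (3/4)*pi + (3/4)*pi = (3/2)*pi (mod 2*pi)


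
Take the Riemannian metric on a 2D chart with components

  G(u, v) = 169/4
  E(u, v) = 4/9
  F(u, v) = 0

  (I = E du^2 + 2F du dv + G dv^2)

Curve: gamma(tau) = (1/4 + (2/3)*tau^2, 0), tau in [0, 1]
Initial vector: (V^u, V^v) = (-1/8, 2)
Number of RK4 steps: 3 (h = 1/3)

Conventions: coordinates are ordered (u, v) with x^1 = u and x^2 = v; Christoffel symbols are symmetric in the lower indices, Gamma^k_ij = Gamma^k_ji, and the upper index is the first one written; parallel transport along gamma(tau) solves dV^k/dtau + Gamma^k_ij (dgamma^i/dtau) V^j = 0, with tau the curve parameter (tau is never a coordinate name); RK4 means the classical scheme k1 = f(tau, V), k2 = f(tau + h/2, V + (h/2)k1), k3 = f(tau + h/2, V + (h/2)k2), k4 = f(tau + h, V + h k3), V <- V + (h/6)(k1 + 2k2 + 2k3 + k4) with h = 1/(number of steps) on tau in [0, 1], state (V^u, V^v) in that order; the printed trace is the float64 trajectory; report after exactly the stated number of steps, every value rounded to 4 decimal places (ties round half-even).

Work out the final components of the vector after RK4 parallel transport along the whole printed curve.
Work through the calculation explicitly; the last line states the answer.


gamma'(tau) = ((4/3)*tau, 0); f(tau, V)^k = -Gamma^k_ij(gamma(tau)) gamma'^i(tau) V^j; h = 1/3; intermediate values shown to 6 dp
curve data and Christoffel symbols at the stage parameters:
  tau = 0.000000: gamma = (0.250000, 0.000000), gamma' = (0.000000, 0.000000); Gamma_uuu = 0.000000, Gamma_uuv = 0.000000, Gamma_uvv = 0.000000, Gamma_vuu = 0.000000, Gamma_vuv = 0.000000, Gamma_vvv = 0.000000
  tau = 0.166667: gamma = (0.268519, 0.000000), gamma' = (0.222222, 0.000000); Gamma_uuu = 0.000000, Gamma_uuv = 0.000000, Gamma_uvv = 0.000000, Gamma_vuu = 0.000000, Gamma_vuv = 0.000000, Gamma_vvv = 0.000000
  tau = 0.333333: gamma = (0.324074, 0.000000), gamma' = (0.444444, 0.000000); Gamma_uuu = 0.000000, Gamma_uuv = 0.000000, Gamma_uvv = 0.000000, Gamma_vuu = 0.000000, Gamma_vuv = 0.000000, Gamma_vvv = 0.000000
  tau = 0.500000: gamma = (0.416667, 0.000000), gamma' = (0.666667, 0.000000); Gamma_uuu = 0.000000, Gamma_uuv = 0.000000, Gamma_uvv = 0.000000, Gamma_vuu = 0.000000, Gamma_vuv = 0.000000, Gamma_vvv = 0.000000
  tau = 0.666667: gamma = (0.546296, 0.000000), gamma' = (0.888889, 0.000000); Gamma_uuu = 0.000000, Gamma_uuv = 0.000000, Gamma_uvv = 0.000000, Gamma_vuu = 0.000000, Gamma_vuv = 0.000000, Gamma_vvv = 0.000000
  tau = 0.833333: gamma = (0.712963, 0.000000), gamma' = (1.111111, 0.000000); Gamma_uuu = 0.000000, Gamma_uuv = 0.000000, Gamma_uvv = 0.000000, Gamma_vuu = 0.000000, Gamma_vuv = 0.000000, Gamma_vvv = 0.000000
  tau = 1.000000: gamma = (0.916667, 0.000000), gamma' = (1.333333, 0.000000); Gamma_uuu = 0.000000, Gamma_uuv = 0.000000, Gamma_uvv = 0.000000, Gamma_vuu = 0.000000, Gamma_vuv = 0.000000, Gamma_vvv = 0.000000
step 0: V^u = -0.1250, V^v = 2.0000
step 1: k1 = (0.000000, 0.000000), k2 = (0.000000, 0.000000), k3 = (0.000000, 0.000000), k4 = (0.000000, 0.000000); V <- V + (h/6)(k1 + 2k2 + 2k3 + k4): V^u = -0.1250, V^v = 2.0000
step 2: k1 = (0.000000, 0.000000), k2 = (0.000000, 0.000000), k3 = (0.000000, 0.000000), k4 = (0.000000, 0.000000); V <- V + (h/6)(k1 + 2k2 + 2k3 + k4): V^u = -0.1250, V^v = 2.0000
step 3: k1 = (0.000000, 0.000000), k2 = (0.000000, 0.000000), k3 = (0.000000, 0.000000), k4 = (0.000000, 0.000000); V <- V + (h/6)(k1 + 2k2 + 2k3 + k4): V^u = -0.1250, V^v = 2.0000

Answer: V^u = -0.1250, V^v = 2.0000


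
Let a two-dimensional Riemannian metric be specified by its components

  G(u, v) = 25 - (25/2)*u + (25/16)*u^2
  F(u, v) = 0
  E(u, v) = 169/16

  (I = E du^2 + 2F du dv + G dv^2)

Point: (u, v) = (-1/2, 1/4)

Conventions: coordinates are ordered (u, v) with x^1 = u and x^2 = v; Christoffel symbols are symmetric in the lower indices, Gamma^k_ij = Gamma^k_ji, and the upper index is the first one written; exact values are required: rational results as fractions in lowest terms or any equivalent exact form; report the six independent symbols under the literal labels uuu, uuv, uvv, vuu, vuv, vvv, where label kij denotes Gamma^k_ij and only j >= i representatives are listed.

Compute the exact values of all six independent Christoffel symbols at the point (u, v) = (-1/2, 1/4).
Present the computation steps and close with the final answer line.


E = 169/16, F = 0, G = 2025/64 at the point
E_u = 0, E_v = 0, F_u = 0, F_v = 0, G_u = -225/16, G_v = 0
EG - F^2 = 342225/1024;  g^inv = (1024/342225) * [[2025/64, 0], [0, 169/16]]
first-kind symbols [ij,l] = (1/2)(d_i g_jl + d_j g_il - d_l g_ij): [uu,u] = E_u/2 = 0, [uu,v] = F_u - E_v/2 = 0, [uv,u] = E_v/2 = 0, [uv,v] = G_u/2 = -225/32, [vv,u] = F_v - G_u/2 = 225/32, [vv,v] = G_v/2 = 0
Gamma^u_ij = (G*[ij,u] - F*[ij,v])/(EG - F^2), Gamma^v_ij = (E*[ij,v] - F*[ij,u])/(EG - F^2)

Answer: Gamma_uuu = 0, Gamma_uuv = 0, Gamma_uvv = 225/338, Gamma_vuu = 0, Gamma_vuv = -2/9, Gamma_vvv = 0


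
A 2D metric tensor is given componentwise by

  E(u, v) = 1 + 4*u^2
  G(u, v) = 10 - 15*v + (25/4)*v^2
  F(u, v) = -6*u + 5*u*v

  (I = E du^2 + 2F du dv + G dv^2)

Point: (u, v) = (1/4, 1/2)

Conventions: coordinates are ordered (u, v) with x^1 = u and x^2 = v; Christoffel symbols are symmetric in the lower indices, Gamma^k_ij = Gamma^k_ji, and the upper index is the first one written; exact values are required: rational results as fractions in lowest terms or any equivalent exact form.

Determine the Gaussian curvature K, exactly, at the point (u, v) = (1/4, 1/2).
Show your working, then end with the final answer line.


E = 5/4, F = -7/8, G = 65/16, EG - F^2 = 69/16 at the point
E_u = 2, E_v = 0, F_u = -7/2, F_v = 5/4, G_u = 0, G_v = -35/4
E_vv = 0, F_uv = 5, G_uu = 0
The intrinsic route: Brioschi's K = (det M1 - det M2)/(EG - F^2)^2.
M1 = [[-E_vv/2 + F_uv - G_uu/2, E_u/2, F_u - E_v/2], [F_v - G_u/2, E, F], [G_v/2, F, G]] = [[5, 1, -7/2], [5/4, 5/4, -7/8], [-35/8, -7/8, 65/16]]; det M1 = 5
M2 = [[0, E_v/2, G_u/2], [E_v/2, E, F], [G_u/2, F, G]] = [[0, 0, 0], [0, 5/4, -7/8], [0, -7/8, 65/16]]; det M2 = 0
det M1 - det M2 = 5; K = 5 / (69/16)^2 = 1280/4761

Answer: K = 1280/4761


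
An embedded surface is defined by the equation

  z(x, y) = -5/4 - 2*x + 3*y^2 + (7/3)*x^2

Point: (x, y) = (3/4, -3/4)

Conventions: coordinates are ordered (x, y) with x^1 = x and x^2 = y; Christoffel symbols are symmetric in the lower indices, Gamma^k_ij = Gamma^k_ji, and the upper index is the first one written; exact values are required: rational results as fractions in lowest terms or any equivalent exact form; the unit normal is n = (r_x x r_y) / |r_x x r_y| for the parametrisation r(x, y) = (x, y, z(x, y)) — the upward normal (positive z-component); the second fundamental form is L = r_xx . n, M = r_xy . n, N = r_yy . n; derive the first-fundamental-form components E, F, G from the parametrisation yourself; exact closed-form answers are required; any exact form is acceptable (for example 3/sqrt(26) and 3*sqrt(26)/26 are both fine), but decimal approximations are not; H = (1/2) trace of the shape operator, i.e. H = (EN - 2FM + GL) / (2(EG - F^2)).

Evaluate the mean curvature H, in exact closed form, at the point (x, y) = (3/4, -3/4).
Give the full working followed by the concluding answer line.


z_x = 3/2, z_y = -9/2, z_xx = 14/3, z_xy = 0, z_yy = 6
E = 13/4, F = -27/4, G = 85/4; answer radicand W^2 = 47/2
unnormalised second-form numerators: l = 14/3, m = 0, n = 6; L = l/sqrt(47/2), and similarly M = m/sqrt(W^2), N = n/sqrt(W^2)
H = (E*n - 2*F*m + G*l) / (2*(EG - F^2)*sqrt(W^2)); E*n - 2*F*m + G*l = 356/3, EG - F^2 = 47/2, so H = (356/141)/sqrt(47/2)

Answer: H = 356*sqrt(94)/6627


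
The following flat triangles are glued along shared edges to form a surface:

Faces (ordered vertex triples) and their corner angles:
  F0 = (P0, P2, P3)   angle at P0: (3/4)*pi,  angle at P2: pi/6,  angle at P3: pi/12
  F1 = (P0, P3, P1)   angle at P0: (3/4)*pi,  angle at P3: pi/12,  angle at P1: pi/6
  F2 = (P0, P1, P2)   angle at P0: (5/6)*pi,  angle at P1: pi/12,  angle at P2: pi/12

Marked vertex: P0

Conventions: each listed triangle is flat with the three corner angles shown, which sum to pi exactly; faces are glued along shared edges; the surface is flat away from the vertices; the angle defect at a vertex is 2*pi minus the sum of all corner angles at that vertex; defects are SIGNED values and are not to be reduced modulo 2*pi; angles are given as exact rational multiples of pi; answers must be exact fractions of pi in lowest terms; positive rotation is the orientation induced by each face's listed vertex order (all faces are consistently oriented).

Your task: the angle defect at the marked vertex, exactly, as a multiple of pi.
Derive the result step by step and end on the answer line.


Sum of corner angles at P0: (7/3)*pi
defect = 2*pi - (7/3)*pi

Answer: defect(P0) = -pi/3


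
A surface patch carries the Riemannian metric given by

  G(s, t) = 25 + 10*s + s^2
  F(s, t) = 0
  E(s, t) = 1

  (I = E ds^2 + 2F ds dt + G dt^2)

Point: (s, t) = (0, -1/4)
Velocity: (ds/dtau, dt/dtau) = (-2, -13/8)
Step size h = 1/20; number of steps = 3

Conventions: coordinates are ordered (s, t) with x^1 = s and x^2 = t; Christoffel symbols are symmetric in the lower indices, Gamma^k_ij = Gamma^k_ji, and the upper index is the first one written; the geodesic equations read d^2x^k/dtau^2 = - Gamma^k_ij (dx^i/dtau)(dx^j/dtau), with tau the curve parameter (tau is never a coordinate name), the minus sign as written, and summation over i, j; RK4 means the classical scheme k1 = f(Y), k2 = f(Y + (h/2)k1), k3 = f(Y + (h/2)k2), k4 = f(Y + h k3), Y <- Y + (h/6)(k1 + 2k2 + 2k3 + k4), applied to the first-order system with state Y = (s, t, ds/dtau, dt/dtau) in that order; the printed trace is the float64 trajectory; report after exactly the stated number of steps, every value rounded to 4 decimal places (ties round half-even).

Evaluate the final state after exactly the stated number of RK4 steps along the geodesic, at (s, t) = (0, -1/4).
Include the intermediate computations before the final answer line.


f(Y) = (ds/dtau, dt/dtau, -Gamma^s_ij Y'^i Y'^j, -Gamma^t_ij Y'^i Y'^j) with the Gammas evaluated at the stage position; h = 0.050000; intermediate values shown to 6 dp
step 0: s = 0.0000, t = -0.2500, ds/dtau = -2.0000, dt/dtau = -1.6250
step 1:
  k1: at (s, t) = (0.000000, -0.250000), (ds/dtau, dt/dtau) = (-2.000000, -1.625000); Gamma_sss = 0.000000, Gamma_sst = 0.000000, Gamma_stt = -5.000000, Gamma_tss = 0.000000, Gamma_tst = 0.200000, Gamma_ttt = 0.000000; k1 = (-2.000000, -1.625000, 13.203125, -1.300000)
  k2: at (s, t) = (-0.050000, -0.290625), (ds/dtau, dt/dtau) = (-1.669922, -1.657500); Gamma_sss = 0.000000, Gamma_sst = 0.000000, Gamma_stt = -4.950000, Gamma_tss = 0.000000, Gamma_tst = 0.202020, Gamma_ttt = 0.000000; k2 = (-1.669922, -1.657500, 13.599166, -1.118342)
  k3: at (s, t) = (-0.041748, -0.291438), (ds/dtau, dt/dtau) = (-1.660021, -1.652959); Gamma_sss = 0.000000, Gamma_sst = 0.000000, Gamma_stt = -4.958252, Gamma_tss = 0.000000, Gamma_tst = 0.201684, Gamma_ttt = 0.000000; k3 = (-1.660021, -1.652959, 13.547293, -1.106820)
  k4: at (s, t) = (-0.083001, -0.332648), (ds/dtau, dt/dtau) = (-1.322635, -1.680341); Gamma_sss = 0.000000, Gamma_sst = 0.000000, Gamma_stt = -4.916999, Gamma_tss = 0.000000, Gamma_tst = 0.203376, Gamma_ttt = 0.000000; k4 = (-1.322635, -1.680341, 13.883372, -0.903998)
  Y <- Y + (h/6)(k1 + 2k2 + 2k3 + k4): s = -0.0832, t = -0.3327, ds/dtau = -1.3218, dt/dtau = -1.6805
step 2:
  k1: at (s, t) = (-0.083188, -0.332719), (ds/dtau, dt/dtau) = (-1.321838, -1.680453); Gamma_sss = 0.000000, Gamma_sst = 0.000000, Gamma_stt = -4.916812, Gamma_tss = 0.000000, Gamma_tst = 0.203384, Gamma_ttt = 0.000000; k1 = (-1.321838, -1.680453, 13.884690, -0.903547)
  k2: at (s, t) = (-0.116234, -0.374730), (ds/dtau, dt/dtau) = (-0.974721, -1.703041); Gamma_sss = 0.000000, Gamma_sst = 0.000000, Gamma_stt = -4.883766, Gamma_tss = 0.000000, Gamma_tst = 0.204760, Gamma_ttt = 0.000000; k2 = (-0.974721, -1.703041, 14.164631, -0.679799)
  k3: at (s, t) = (-0.107556, -0.375295), (ds/dtau, dt/dtau) = (-0.967722, -1.697448); Gamma_sss = 0.000000, Gamma_sst = 0.000000, Gamma_stt = -4.892444, Gamma_tss = 0.000000, Gamma_tst = 0.204397, Gamma_ttt = 0.000000; k3 = (-0.967722, -1.697448, 14.096739, -0.671508)
  k4: at (s, t) = (-0.131574, -0.417591), (ds/dtau, dt/dtau) = (-0.617001, -1.714028); Gamma_sss = 0.000000, Gamma_sst = 0.000000, Gamma_stt = -4.868426, Gamma_tss = 0.000000, Gamma_tst = 0.205405, Gamma_ttt = 0.000000; k4 = (-0.617001, -1.714028, 14.302912, -0.434456)
  Y <- Y + (h/6)(k1 + 2k2 + 2k3 + k4): s = -0.1317, t = -0.4177, ds/dtau = -0.6159, dt/dtau = -1.7141
step 3:
  k1: at (s, t) = (-0.131719, -0.417681), (ds/dtau, dt/dtau) = (-0.615919, -1.714124); Gamma_sss = 0.000000, Gamma_sst = 0.000000, Gamma_stt = -4.868281, Gamma_tss = 0.000000, Gamma_tst = 0.205411, Gamma_ttt = 0.000000; k1 = (-0.615919, -1.714124, 14.304095, -0.433731)
  k2: at (s, t) = (-0.147117, -0.460534), (ds/dtau, dt/dtau) = (-0.258316, -1.724968); Gamma_sss = 0.000000, Gamma_sst = 0.000000, Gamma_stt = -4.852883, Gamma_tss = 0.000000, Gamma_tst = 0.206063, Gamma_ttt = 0.000000; k2 = (-0.258316, -1.724968, 14.439821, -0.183638)
  k3: at (s, t) = (-0.138177, -0.460805), (ds/dtau, dt/dtau) = (-0.254923, -1.718715); Gamma_sss = 0.000000, Gamma_sst = 0.000000, Gamma_stt = -4.861823, Gamma_tss = 0.000000, Gamma_tst = 0.205684, Gamma_ttt = 0.000000; k3 = (-0.254923, -1.718715, 14.361742, -0.180237)
  k4: at (s, t) = (-0.144465, -0.503617), (ds/dtau, dt/dtau) = (0.102168, -1.723136); Gamma_sss = 0.000000, Gamma_sst = 0.000000, Gamma_stt = -4.855535, Gamma_tss = 0.000000, Gamma_tst = 0.205951, Gamma_ttt = 0.000000; k4 = (0.102168, -1.723136, 14.417049, 0.072515)
  Y <- Y + (h/6)(k1 + 2k2 + 2k3 + k4): s = -0.1446, t = -0.5037, ds/dtau = 0.1035, dt/dtau = -1.7232

Answer: s = -0.1446, t = -0.5037, ds/dtau = 0.1035, dt/dtau = -1.7232


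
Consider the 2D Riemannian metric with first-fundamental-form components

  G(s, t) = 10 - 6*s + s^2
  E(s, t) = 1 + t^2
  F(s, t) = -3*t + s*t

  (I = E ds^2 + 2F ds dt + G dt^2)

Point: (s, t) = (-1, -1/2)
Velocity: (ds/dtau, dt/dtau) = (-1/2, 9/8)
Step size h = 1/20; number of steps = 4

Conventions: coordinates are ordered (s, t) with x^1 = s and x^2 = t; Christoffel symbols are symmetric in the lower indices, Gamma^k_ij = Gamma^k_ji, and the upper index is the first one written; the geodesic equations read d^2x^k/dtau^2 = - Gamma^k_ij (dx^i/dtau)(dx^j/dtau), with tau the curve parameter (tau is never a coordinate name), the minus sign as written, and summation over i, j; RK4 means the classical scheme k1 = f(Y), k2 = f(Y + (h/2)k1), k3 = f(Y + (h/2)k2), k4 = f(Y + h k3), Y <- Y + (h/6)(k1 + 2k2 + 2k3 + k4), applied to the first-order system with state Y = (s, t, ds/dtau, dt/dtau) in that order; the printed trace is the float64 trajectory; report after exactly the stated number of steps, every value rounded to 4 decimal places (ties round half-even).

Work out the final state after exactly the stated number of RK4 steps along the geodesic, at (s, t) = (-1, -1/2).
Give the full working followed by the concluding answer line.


f(Y) = (ds/dtau, dt/dtau, -Gamma^s_ij Y'^i Y'^j, -Gamma^t_ij Y'^i Y'^j) with the Gammas evaluated at the stage position; h = 0.050000; intermediate values shown to 6 dp
step 0: s = -1.0000, t = -0.5000, ds/dtau = -0.5000, dt/dtau = 1.1250
step 1:
  k1: at (s, t) = (-1.000000, -0.500000), (ds/dtau, dt/dtau) = (-0.500000, 1.125000); Gamma_sss = 0.000000, Gamma_sst = -0.028986, Gamma_stt = 0.000000, Gamma_tss = 0.000000, Gamma_tst = -0.231884, Gamma_ttt = 0.000000; k1 = (-0.500000, 1.125000, -0.032609, -0.260870)
  k2: at (s, t) = (-1.012500, -0.471875), (ds/dtau, dt/dtau) = (-0.500815, 1.118478); Gamma_sss = 0.000000, Gamma_sst = -0.027240, Gamma_stt = 0.000000, Gamma_tss = 0.000000, Gamma_tst = -0.231631, Gamma_ttt = 0.000000; k2 = (-0.500815, 1.118478, -0.030517, -0.259496)
  k3: at (s, t) = (-1.012520, -0.472038), (ds/dtau, dt/dtau) = (-0.500763, 1.118513); Gamma_sss = 0.000000, Gamma_sst = -0.027249, Gamma_stt = 0.000000, Gamma_tss = 0.000000, Gamma_tst = -0.231628, Gamma_ttt = 0.000000; k3 = (-0.500763, 1.118513, -0.030525, -0.259474)
  k4: at (s, t) = (-1.025038, -0.444074), (ds/dtau, dt/dtau) = (-0.501526, 1.112026); Gamma_sss = 0.000000, Gamma_sst = -0.025524, Gamma_stt = 0.000000, Gamma_tss = 0.000000, Gamma_tst = -0.231349, Gamma_ttt = 0.000000; k4 = (-0.501526, 1.112026, -0.028470, -0.258051)
  Y <- Y + (h/6)(k1 + 2k2 + 2k3 + k4): s = -1.0250, t = -0.4441, ds/dtau = -0.5015, dt/dtau = 1.1120
step 2:
  k1: at (s, t) = (-1.025039, -0.444075), (ds/dtau, dt/dtau) = (-0.501526, 1.112026); Gamma_sss = 0.000000, Gamma_sst = -0.025524, Gamma_stt = 0.000000, Gamma_tss = 0.000000, Gamma_tst = -0.231349, Gamma_ttt = 0.000000; k1 = (-0.501526, 1.112026, -0.028470, -0.258051)
  k2: at (s, t) = (-1.037577, -0.416274), (ds/dtau, dt/dtau) = (-0.502238, 1.105575); Gamma_sss = 0.000000, Gamma_sst = -0.023821, Gamma_stt = 0.000000, Gamma_tss = 0.000000, Gamma_tst = -0.231045, Gamma_ttt = 0.000000; k2 = (-0.502238, 1.105575, -0.026453, -0.256581)
  k3: at (s, t) = (-1.037595, -0.416436), (ds/dtau, dt/dtau) = (-0.502188, 1.105612); Gamma_sss = 0.000000, Gamma_sst = -0.023830, Gamma_stt = 0.000000, Gamma_tss = 0.000000, Gamma_tst = -0.231042, Gamma_ttt = 0.000000; k3 = (-0.502188, 1.105612, -0.026462, -0.256560)
  k4: at (s, t) = (-1.050148, -0.388794), (ds/dtau, dt/dtau) = (-0.502849, 1.099198); Gamma_sss = 0.000000, Gamma_sst = -0.022147, Gamma_stt = 0.000000, Gamma_tss = 0.000000, Gamma_tst = -0.230714, Gamma_ttt = 0.000000; k4 = (-0.502849, 1.099198, -0.024483, -0.255045)
  Y <- Y + (h/6)(k1 + 2k2 + 2k3 + k4): s = -1.0501, t = -0.3888, ds/dtau = -0.5028, dt/dtau = 1.0992
step 3:
  k1: at (s, t) = (-1.050149, -0.388795), (ds/dtau, dt/dtau) = (-0.502850, 1.099198); Gamma_sss = 0.000000, Gamma_sst = -0.022147, Gamma_stt = 0.000000, Gamma_tss = 0.000000, Gamma_tst = -0.230714, Gamma_ttt = 0.000000; k1 = (-0.502850, 1.099198, -0.024483, -0.255045)
  k2: at (s, t) = (-1.062720, -0.361315), (ds/dtau, dt/dtau) = (-0.503462, 1.092822); Gamma_sss = 0.000000, Gamma_sst = -0.020487, Gamma_stt = 0.000000, Gamma_tss = 0.000000, Gamma_tst = -0.230362, Gamma_ttt = 0.000000; k2 = (-0.503462, 1.092822, -0.022544, -0.253487)
  k3: at (s, t) = (-1.062736, -0.361474), (ds/dtau, dt/dtau) = (-0.503413, 1.092861); Gamma_sss = 0.000000, Gamma_sst = -0.020496, Gamma_stt = 0.000000, Gamma_tss = 0.000000, Gamma_tst = -0.230360, Gamma_ttt = 0.000000; k3 = (-0.503413, 1.092861, -0.022552, -0.253470)
  k4: at (s, t) = (-1.075320, -0.334152), (ds/dtau, dt/dtau) = (-0.503977, 1.086525); Gamma_sss = 0.000000, Gamma_sst = -0.018857, Gamma_stt = 0.000000, Gamma_tss = 0.000000, Gamma_tst = -0.229986, Gamma_ttt = 0.000000; k4 = (-0.503977, 1.086525, -0.020652, -0.251873)
  Y <- Y + (h/6)(k1 + 2k2 + 2k3 + k4): s = -1.0753, t = -0.3342, ds/dtau = -0.5040, dt/dtau = 1.0865
step 4:
  k1: at (s, t) = (-1.075321, -0.334153), (ds/dtau, dt/dtau) = (-0.503977, 1.086524); Gamma_sss = 0.000000, Gamma_sst = -0.018857, Gamma_stt = 0.000000, Gamma_tss = 0.000000, Gamma_tst = -0.229986, Gamma_ttt = 0.000000; k1 = (-0.503977, 1.086524, -0.020652, -0.251873)
  k2: at (s, t) = (-1.087920, -0.306989), (ds/dtau, dt/dtau) = (-0.504494, 1.080228); Gamma_sss = 0.000000, Gamma_sst = -0.017241, Gamma_stt = 0.000000, Gamma_tss = 0.000000, Gamma_tst = -0.229590, Gamma_ttt = 0.000000; k2 = (-0.504494, 1.080228, -0.018792, -0.250238)
  k3: at (s, t) = (-1.087933, -0.307147), (ds/dtau, dt/dtau) = (-0.504447, 1.080268); Gamma_sss = 0.000000, Gamma_sst = -0.017250, Gamma_stt = 0.000000, Gamma_tss = 0.000000, Gamma_tst = -0.229588, Gamma_ttt = 0.000000; k3 = (-0.504447, 1.080268, -0.018800, -0.250222)
  k4: at (s, t) = (-1.100543, -0.280139), (ds/dtau, dt/dtau) = (-0.504917, 1.074013); Gamma_sss = 0.000000, Gamma_sst = -0.015656, Gamma_stt = 0.000000, Gamma_tss = 0.000000, Gamma_tst = -0.229171, Gamma_ttt = 0.000000; k4 = (-0.504917, 1.074013, -0.016981, -0.248553)
  Y <- Y + (h/6)(k1 + 2k2 + 2k3 + k4): s = -1.1005, t = -0.2801, ds/dtau = -0.5049, dt/dtau = 1.0740

Answer: s = -1.1005, t = -0.2801, ds/dtau = -0.5049, dt/dtau = 1.0740


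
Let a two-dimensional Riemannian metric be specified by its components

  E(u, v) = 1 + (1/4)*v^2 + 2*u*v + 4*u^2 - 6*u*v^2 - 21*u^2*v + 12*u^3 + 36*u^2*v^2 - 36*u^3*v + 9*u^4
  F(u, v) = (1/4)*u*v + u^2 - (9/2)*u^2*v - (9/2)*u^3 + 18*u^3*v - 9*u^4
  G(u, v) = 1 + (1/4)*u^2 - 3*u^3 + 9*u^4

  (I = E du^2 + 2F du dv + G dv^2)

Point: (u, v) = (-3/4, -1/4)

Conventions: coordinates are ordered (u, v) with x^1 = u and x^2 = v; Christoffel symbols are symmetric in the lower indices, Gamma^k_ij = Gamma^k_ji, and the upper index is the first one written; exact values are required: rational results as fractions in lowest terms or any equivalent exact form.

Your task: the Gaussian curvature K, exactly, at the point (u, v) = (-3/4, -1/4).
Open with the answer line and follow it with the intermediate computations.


Answer: K = -409600/667489

E = 545/256, F = 561/256, G = 1345/256, EG - F^2 = 817/128 at the point
E_u = 17/8, E_v = -85/8, F_u = -13/4, F_v = -165/16, G_u = -165/8, G_v = 0
E_vv = 50, F_uv = 299/8, G_uu = 299/4
By Brioschi, K is (det M1 - det M2) divided by (EG - F^2) squared.
M1 = [[-E_vv/2 + F_uv - G_uu/2, E_u/2, F_u - E_v/2], [F_v - G_u/2, E, F], [G_v/2, F, G]] = [[-25, 17/16, 33/16], [0, 545/256, 561/256], [0, 561/256, 1345/256]]; det M1 = -20425/128
M2 = [[0, E_v/2, G_u/2], [E_v/2, E, F], [G_u/2, F, G]] = [[0, -85/16, -165/16], [-85/16, 545/256, 561/256], [-165/16, 561/256, 1345/256]]; det M2 = -17225/128
det M1 - det M2 = -25; K = -25 / (817/128)^2 = -409600/667489


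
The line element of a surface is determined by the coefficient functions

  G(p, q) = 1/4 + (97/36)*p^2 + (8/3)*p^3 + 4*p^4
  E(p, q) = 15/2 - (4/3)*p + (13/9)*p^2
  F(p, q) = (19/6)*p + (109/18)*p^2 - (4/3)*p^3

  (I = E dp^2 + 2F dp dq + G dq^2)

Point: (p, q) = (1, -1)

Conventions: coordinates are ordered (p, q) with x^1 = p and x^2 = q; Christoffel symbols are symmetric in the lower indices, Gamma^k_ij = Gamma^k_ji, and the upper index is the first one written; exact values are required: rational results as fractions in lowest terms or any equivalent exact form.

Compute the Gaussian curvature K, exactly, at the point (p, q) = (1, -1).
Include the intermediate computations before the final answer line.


E = 137/18, F = 71/9, G = 173/18, EG - F^2 = 131/12 at the point
E_p = 14/9, E_q = 0, F_p = 203/18, F_q = 0, G_p = 529/18, G_q = 0
E_qq = 0, F_pq = 0, G_pp = 1249/18
Brioschi: K = (det M1 - det M2) / (EG - F^2)^2 with the standard first/second-derivative matrices M1, M2.
M1 = [[-E_qq/2 + F_pq - G_pp/2, E_p/2, F_p - E_q/2], [F_q - G_p/2, E, F], [G_q/2, F, G]] = [[-1249/36, 7/9, 203/18], [-529/36, 137/18, 71/9], [0, 71/9, 173/18]]; det M1 = -18385429/11664
M2 = [[0, E_q/2, G_p/2], [E_q/2, E, F], [G_p/2, F, G]] = [[0, 0, 529/36], [0, 137/18, 71/9], [529/36, 71/9, 173/18]]; det M2 = -38338217/23328
det M1 - det M2 = 174151/2592; K = 174151/2592 / (131/12)^2 = 174151/308898

Answer: K = 174151/308898


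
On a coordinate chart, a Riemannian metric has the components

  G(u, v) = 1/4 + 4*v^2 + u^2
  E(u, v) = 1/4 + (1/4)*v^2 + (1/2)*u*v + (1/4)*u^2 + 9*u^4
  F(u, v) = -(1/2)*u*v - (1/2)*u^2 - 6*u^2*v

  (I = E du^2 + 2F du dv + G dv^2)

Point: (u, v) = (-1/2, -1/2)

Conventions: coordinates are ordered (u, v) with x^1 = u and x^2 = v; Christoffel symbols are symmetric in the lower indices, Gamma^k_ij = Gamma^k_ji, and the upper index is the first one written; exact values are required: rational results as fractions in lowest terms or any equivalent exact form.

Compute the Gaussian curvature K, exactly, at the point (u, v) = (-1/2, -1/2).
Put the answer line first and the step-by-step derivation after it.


Answer: K = 2184/1849

E = 17/16, F = 1/2, G = 3/2, EG - F^2 = 43/32 at the point
E_u = -5, E_v = -1/2, F_u = -9/4, F_v = -5/4, G_u = -1, G_v = -4
E_vv = 1/2, F_uv = 11/2, G_uu = 2
By Brioschi, K is (det M1 - det M2) divided by (EG - F^2) squared.
M1 = [[-E_vv/2 + F_uv - G_uu/2, E_u/2, F_u - E_v/2], [F_v - G_u/2, E, F], [G_v/2, F, G]] = [[17/4, -5/2, -2], [-3/4, 17/16, 1/2], [-2, 1/2, 3/2]]; det M1 = 243/128
M2 = [[0, E_v/2, G_u/2], [E_v/2, E, F], [G_u/2, F, G]] = [[0, -1/4, -1/2], [-1/4, 17/16, 1/2], [-1/2, 1/2, 3/2]]; det M2 = -15/64
det M1 - det M2 = 273/128; K = 273/128 / (43/32)^2 = 2184/1849


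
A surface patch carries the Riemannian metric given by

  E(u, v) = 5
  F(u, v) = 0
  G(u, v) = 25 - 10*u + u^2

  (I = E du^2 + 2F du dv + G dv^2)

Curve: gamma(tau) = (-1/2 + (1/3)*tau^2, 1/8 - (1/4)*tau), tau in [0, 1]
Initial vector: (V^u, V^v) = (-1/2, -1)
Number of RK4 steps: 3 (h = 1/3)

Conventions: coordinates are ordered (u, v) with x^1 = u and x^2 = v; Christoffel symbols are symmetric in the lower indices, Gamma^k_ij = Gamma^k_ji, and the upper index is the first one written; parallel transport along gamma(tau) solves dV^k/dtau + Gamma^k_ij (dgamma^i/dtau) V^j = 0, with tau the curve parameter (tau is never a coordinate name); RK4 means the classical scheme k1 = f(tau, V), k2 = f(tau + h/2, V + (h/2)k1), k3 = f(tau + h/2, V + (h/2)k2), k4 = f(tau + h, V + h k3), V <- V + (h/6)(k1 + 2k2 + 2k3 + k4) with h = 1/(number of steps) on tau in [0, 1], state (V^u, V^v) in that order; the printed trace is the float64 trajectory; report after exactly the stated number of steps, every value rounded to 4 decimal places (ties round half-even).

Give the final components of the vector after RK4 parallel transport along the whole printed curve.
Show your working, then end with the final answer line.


gamma'(tau) = ((2/3)*tau, -1/4); f(tau, V)^k = -Gamma^k_ij(gamma(tau)) gamma'^i(tau) V^j; h = 1/3; intermediate values shown to 6 dp
curve data and Christoffel symbols at the stage parameters:
  tau = 0.000000: gamma = (-0.500000, 0.125000), gamma' = (0.000000, -0.250000); Gamma_uuu = 0.000000, Gamma_uuv = 0.000000, Gamma_uvv = 1.100000, Gamma_vuu = 0.000000, Gamma_vuv = -0.181818, Gamma_vvv = 0.000000
  tau = 0.166667: gamma = (-0.490741, 0.083333), gamma' = (0.111111, -0.250000); Gamma_uuu = 0.000000, Gamma_uuv = 0.000000, Gamma_uvv = 1.098148, Gamma_vuu = 0.000000, Gamma_vuv = -0.182125, Gamma_vvv = 0.000000
  tau = 0.333333: gamma = (-0.462963, 0.041667), gamma' = (0.222222, -0.250000); Gamma_uuu = 0.000000, Gamma_uuv = 0.000000, Gamma_uvv = 1.092593, Gamma_vuu = 0.000000, Gamma_vuv = -0.183051, Gamma_vvv = 0.000000
  tau = 0.500000: gamma = (-0.416667, 0.000000), gamma' = (0.333333, -0.250000); Gamma_uuu = 0.000000, Gamma_uuv = 0.000000, Gamma_uvv = 1.083333, Gamma_vuu = 0.000000, Gamma_vuv = -0.184615, Gamma_vvv = 0.000000
  tau = 0.666667: gamma = (-0.351852, -0.041667), gamma' = (0.444444, -0.250000); Gamma_uuu = 0.000000, Gamma_uuv = 0.000000, Gamma_uvv = 1.070370, Gamma_vuu = 0.000000, Gamma_vuv = -0.186851, Gamma_vvv = 0.000000
  tau = 0.833333: gamma = (-0.268519, -0.083333), gamma' = (0.555556, -0.250000); Gamma_uuu = 0.000000, Gamma_uuv = 0.000000, Gamma_uvv = 1.053704, Gamma_vuu = 0.000000, Gamma_vuv = -0.189807, Gamma_vvv = 0.000000
  tau = 1.000000: gamma = (-0.166667, -0.125000), gamma' = (0.666667, -0.250000); Gamma_uuu = 0.000000, Gamma_uuv = 0.000000, Gamma_uvv = 1.033333, Gamma_vuu = 0.000000, Gamma_vuv = -0.193548, Gamma_vvv = 0.000000
step 0: V^u = -0.5000, V^v = -1.0000
step 1: k1 = (-0.275000, 0.022727), k2 = (-0.273497, 0.004693), k3 = (-0.274322, 0.004621), k4 = (-0.272727, -0.013549); V <- V + (h/6)(k1 + 2k2 + 2k3 + k4): V^u = -0.5913, V^v = -0.9985
step 2: k1 = (-0.272726, -0.013556), k2 = (-0.271027, -0.032194), k3 = (-0.271868, -0.032398), k4 = (-0.270069, -0.051959); V <- V + (h/6)(k1 + 2k2 + 2k3 + k4): V^u = -0.6818, V^v = -1.0093
step 3: k1 = (-0.270074, -0.051967), k2 = (-0.268150, -0.072852), k3 = (-0.269067, -0.073234), k4 = (-0.267035, -0.096050); V <- V + (h/6)(k1 + 2k2 + 2k3 + k4): V^u = -0.7713, V^v = -1.0337

Answer: V^u = -0.7713, V^v = -1.0337
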